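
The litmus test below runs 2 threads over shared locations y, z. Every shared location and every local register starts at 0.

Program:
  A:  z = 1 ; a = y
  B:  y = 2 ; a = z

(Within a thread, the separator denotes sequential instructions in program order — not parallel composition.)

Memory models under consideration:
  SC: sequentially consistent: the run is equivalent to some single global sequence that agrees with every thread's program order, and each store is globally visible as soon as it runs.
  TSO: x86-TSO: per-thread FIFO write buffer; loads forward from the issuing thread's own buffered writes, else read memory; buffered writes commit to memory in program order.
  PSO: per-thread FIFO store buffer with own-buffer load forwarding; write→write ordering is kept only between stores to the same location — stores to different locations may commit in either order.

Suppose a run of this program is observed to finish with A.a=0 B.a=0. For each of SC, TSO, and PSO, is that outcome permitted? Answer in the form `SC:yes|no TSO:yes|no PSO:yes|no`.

SC:no TSO:yes PSO:yes

outcome vector order: (A.a,B.a)
SC: 3 outcomes — {0/1 2/0 2/1}
TSO: 4 outcomes — {0/0 0/1 2/0 2/1}
PSO: 4 outcomes — {0/0 0/1 2/0 2/1}
target 0/0 ∈ {TSO,PSO}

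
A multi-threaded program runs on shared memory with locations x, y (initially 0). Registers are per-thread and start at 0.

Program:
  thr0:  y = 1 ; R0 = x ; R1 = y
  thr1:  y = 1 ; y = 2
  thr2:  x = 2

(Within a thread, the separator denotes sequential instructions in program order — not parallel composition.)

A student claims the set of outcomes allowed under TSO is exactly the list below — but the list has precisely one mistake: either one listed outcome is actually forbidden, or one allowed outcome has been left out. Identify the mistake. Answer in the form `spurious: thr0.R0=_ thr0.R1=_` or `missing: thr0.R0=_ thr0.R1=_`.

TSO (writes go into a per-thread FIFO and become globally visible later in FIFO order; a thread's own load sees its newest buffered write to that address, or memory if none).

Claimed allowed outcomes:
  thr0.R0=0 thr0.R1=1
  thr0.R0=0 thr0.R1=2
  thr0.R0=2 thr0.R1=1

outcome vector order: (thr0.R0,thr0.R1)
TSO: 4 outcomes — {0/1 0/2 2/1 2/2}
TSO∖claimed = {2/2}

missing: thr0.R0=2 thr0.R1=2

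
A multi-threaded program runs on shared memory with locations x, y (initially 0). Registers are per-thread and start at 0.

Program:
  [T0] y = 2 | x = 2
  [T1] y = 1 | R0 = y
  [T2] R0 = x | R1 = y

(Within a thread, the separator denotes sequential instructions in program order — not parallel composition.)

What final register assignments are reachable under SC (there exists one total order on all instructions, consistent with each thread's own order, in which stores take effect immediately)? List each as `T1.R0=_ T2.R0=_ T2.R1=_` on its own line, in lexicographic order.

T1.R0=1 T2.R0=0 T2.R1=0
T1.R0=1 T2.R0=0 T2.R1=1
T1.R0=1 T2.R0=0 T2.R1=2
T1.R0=1 T2.R0=2 T2.R1=1
T1.R0=1 T2.R0=2 T2.R1=2
T1.R0=2 T2.R0=0 T2.R1=0
T1.R0=2 T2.R0=0 T2.R1=1
T1.R0=2 T2.R0=0 T2.R1=2
T1.R0=2 T2.R0=2 T2.R1=2

outcome vector order: (T1.R0,T2.R0,T2.R1)
|SC outcomes| = 9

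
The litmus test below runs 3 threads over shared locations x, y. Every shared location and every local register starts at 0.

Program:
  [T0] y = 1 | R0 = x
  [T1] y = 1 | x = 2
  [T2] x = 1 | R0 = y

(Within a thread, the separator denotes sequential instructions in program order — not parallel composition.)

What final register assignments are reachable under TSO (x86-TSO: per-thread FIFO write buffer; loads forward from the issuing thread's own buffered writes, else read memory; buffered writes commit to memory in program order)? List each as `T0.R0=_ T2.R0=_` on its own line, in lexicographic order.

outcome vector order: (T0.R0,T2.R0)
|TSO outcomes| = 6

T0.R0=0 T2.R0=0
T0.R0=0 T2.R0=1
T0.R0=1 T2.R0=0
T0.R0=1 T2.R0=1
T0.R0=2 T2.R0=0
T0.R0=2 T2.R0=1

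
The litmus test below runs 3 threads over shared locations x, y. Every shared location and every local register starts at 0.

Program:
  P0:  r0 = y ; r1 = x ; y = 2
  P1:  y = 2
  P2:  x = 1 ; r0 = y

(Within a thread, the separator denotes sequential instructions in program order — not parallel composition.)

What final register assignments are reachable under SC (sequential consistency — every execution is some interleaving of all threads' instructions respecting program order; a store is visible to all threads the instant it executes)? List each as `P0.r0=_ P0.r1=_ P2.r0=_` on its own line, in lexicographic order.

outcome vector order: (P0.r0,P0.r1,P2.r0)
|SC outcomes| = 7

P0.r0=0 P0.r1=0 P2.r0=0
P0.r0=0 P0.r1=0 P2.r0=2
P0.r0=0 P0.r1=1 P2.r0=0
P0.r0=0 P0.r1=1 P2.r0=2
P0.r0=2 P0.r1=0 P2.r0=2
P0.r0=2 P0.r1=1 P2.r0=0
P0.r0=2 P0.r1=1 P2.r0=2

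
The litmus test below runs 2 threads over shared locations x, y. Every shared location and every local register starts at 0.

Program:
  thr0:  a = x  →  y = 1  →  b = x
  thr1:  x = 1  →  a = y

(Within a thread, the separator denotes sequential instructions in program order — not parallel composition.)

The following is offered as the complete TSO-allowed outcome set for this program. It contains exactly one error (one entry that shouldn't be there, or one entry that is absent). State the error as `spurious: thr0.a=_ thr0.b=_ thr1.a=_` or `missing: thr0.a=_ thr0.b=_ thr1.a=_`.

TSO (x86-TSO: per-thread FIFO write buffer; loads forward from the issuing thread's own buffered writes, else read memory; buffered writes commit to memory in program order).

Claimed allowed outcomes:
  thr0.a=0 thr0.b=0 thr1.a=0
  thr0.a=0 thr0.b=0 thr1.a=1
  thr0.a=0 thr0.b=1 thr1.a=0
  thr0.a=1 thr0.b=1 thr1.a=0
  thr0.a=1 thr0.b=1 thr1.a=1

outcome vector order: (thr0.a,thr0.b,thr1.a)
TSO: 6 outcomes — {0/0/0, 0/0/1, 0/1/0, 0/1/1, 1/1/0, 1/1/1}
TSO∖claimed = {0/1/1}

missing: thr0.a=0 thr0.b=1 thr1.a=1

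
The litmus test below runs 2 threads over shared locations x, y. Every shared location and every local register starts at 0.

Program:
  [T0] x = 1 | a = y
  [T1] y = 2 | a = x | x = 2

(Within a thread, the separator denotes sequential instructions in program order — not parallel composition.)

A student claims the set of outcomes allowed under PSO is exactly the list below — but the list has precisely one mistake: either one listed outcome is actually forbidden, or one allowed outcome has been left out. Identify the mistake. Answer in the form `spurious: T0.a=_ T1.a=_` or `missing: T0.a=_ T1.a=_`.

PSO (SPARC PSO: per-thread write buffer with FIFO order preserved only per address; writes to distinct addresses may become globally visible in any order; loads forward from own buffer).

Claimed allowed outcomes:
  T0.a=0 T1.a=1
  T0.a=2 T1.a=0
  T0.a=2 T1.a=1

missing: T0.a=0 T1.a=0

outcome vector order: (T0.a,T1.a)
PSO: 4 outcomes — {0/0, 0/1, 2/0, 2/1}
PSO∖claimed = {0/0}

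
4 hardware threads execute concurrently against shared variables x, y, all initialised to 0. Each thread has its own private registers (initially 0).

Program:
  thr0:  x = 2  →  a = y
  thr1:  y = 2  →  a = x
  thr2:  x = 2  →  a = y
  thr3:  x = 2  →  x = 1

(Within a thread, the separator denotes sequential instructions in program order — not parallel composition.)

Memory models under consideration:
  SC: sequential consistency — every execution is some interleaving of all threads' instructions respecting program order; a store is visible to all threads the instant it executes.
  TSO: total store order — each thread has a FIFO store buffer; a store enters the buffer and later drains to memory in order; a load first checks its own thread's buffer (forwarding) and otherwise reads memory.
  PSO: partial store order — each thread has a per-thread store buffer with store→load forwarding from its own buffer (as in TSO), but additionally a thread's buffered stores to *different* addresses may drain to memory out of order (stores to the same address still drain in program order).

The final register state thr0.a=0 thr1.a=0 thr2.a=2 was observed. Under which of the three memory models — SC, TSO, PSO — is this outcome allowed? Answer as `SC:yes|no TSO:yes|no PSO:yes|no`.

SC:no TSO:yes PSO:yes

outcome vector order: (thr0.a,thr1.a,thr2.a)
under SC → <0 1 0>; <0 1 2>; <0 2 0>; <0 2 2>; <2 0 2>; <2 1 0>; <2 1 2>; <2 2 0>; <2 2 2>
under TSO → <0 0 0>; <0 0 2>; <0 1 0>; <0 1 2>; <0 2 0>; <0 2 2>; <2 0 0>; <2 0 2>; <2 1 0>; <2 1 2>; <2 2 0>; <2 2 2>
under PSO → <0 0 0>; <0 0 2>; <0 1 0>; <0 1 2>; <0 2 0>; <0 2 2>; <2 0 0>; <2 0 2>; <2 1 0>; <2 1 2>; <2 2 0>; <2 2 2>
target <0 0 2> ∈ {TSO,PSO}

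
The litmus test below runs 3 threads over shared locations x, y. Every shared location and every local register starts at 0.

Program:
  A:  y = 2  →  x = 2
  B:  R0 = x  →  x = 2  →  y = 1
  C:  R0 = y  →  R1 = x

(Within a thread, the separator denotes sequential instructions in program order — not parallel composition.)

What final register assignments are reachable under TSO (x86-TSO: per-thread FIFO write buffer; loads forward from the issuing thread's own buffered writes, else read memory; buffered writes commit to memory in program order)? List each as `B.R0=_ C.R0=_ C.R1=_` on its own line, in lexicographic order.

outcome vector order: (B.R0,C.R0,C.R1)
|TSO outcomes| = 10

B.R0=0 C.R0=0 C.R1=0
B.R0=0 C.R0=0 C.R1=2
B.R0=0 C.R0=1 C.R1=2
B.R0=0 C.R0=2 C.R1=0
B.R0=0 C.R0=2 C.R1=2
B.R0=2 C.R0=0 C.R1=0
B.R0=2 C.R0=0 C.R1=2
B.R0=2 C.R0=1 C.R1=2
B.R0=2 C.R0=2 C.R1=0
B.R0=2 C.R0=2 C.R1=2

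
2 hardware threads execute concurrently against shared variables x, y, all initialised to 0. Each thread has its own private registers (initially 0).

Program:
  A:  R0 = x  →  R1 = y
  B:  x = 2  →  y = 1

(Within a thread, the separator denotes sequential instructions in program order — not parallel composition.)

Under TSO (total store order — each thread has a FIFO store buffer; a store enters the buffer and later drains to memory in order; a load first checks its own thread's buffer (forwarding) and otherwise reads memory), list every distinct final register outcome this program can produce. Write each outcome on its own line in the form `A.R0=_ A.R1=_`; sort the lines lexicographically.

A.R0=0 A.R1=0
A.R0=0 A.R1=1
A.R0=2 A.R1=0
A.R0=2 A.R1=1

outcome vector order: (A.R0,A.R1)
|TSO outcomes| = 4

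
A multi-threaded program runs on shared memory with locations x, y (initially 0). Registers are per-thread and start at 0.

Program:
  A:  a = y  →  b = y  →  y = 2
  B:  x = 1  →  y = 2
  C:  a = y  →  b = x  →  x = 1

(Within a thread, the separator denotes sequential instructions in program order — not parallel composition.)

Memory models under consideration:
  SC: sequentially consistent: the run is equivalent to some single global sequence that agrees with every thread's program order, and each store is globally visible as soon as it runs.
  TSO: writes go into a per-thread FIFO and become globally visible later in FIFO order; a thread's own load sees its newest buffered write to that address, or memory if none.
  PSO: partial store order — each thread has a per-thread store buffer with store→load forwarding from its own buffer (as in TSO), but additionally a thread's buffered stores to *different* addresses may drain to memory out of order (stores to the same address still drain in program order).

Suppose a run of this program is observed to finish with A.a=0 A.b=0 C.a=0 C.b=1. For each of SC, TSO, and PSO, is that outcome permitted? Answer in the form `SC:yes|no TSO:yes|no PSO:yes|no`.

SC:yes TSO:yes PSO:yes

outcome vector order: (A.a,A.b,C.a,C.b)
SC (10): <0 0 0 0> <0 0 0 1> <0 0 2 0> <0 0 2 1> <0 2 0 0> <0 2 0 1> <0 2 2 1> <2 2 0 0> <2 2 0 1> <2 2 2 1>
TSO (10): <0 0 0 0> <0 0 0 1> <0 0 2 0> <0 0 2 1> <0 2 0 0> <0 2 0 1> <0 2 2 1> <2 2 0 0> <2 2 0 1> <2 2 2 1>
PSO (12): <0 0 0 0> <0 0 0 1> <0 0 2 0> <0 0 2 1> <0 2 0 0> <0 2 0 1> <0 2 2 0> <0 2 2 1> <2 2 0 0> <2 2 0 1> <2 2 2 0> <2 2 2 1>
target <0 0 0 1> ∈ {SC,TSO,PSO}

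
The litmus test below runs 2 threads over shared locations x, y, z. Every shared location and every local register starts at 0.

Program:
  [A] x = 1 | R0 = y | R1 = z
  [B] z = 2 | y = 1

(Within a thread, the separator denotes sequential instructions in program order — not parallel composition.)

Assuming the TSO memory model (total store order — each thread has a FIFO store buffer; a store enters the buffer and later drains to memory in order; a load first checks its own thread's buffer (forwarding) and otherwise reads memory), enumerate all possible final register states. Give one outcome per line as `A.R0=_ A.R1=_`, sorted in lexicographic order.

outcome vector order: (A.R0,A.R1)
|TSO outcomes| = 3

A.R0=0 A.R1=0
A.R0=0 A.R1=2
A.R0=1 A.R1=2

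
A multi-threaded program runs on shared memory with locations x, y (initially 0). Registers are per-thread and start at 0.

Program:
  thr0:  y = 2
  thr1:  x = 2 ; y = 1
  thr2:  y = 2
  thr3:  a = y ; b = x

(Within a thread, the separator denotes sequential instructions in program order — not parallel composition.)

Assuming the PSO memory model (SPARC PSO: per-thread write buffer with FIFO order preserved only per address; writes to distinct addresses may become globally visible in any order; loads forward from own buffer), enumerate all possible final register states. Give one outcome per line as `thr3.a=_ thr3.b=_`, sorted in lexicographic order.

thr3.a=0 thr3.b=0
thr3.a=0 thr3.b=2
thr3.a=1 thr3.b=0
thr3.a=1 thr3.b=2
thr3.a=2 thr3.b=0
thr3.a=2 thr3.b=2

outcome vector order: (thr3.a,thr3.b)
|PSO outcomes| = 6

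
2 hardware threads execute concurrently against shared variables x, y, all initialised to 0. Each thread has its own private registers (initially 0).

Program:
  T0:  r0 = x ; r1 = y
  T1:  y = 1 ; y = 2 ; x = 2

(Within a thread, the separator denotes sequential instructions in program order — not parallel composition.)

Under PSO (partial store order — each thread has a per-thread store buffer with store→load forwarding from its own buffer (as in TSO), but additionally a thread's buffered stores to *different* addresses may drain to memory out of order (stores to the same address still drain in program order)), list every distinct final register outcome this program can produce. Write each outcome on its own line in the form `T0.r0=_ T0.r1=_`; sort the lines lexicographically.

T0.r0=0 T0.r1=0
T0.r0=0 T0.r1=1
T0.r0=0 T0.r1=2
T0.r0=2 T0.r1=0
T0.r0=2 T0.r1=1
T0.r0=2 T0.r1=2

outcome vector order: (T0.r0,T0.r1)
|PSO outcomes| = 6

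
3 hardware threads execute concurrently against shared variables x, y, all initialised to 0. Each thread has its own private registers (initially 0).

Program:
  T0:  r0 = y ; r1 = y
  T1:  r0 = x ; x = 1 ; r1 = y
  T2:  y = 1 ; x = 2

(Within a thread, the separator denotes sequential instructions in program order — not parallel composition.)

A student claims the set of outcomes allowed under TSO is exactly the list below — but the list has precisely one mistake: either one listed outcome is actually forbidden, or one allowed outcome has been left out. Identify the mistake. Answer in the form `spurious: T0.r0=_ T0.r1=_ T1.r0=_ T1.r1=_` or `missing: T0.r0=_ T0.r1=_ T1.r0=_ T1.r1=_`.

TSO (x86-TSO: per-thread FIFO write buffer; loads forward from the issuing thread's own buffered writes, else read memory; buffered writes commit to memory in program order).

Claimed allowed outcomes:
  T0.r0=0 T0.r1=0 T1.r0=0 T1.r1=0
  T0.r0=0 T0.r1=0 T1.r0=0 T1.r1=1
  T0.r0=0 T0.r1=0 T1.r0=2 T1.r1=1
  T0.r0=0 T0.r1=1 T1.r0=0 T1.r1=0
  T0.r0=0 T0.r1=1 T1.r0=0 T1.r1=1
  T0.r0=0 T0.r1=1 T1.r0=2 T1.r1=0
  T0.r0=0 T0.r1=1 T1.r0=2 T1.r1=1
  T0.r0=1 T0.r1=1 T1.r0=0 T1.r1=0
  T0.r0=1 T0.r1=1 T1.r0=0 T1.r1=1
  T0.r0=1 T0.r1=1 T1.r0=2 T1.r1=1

spurious: T0.r0=0 T0.r1=1 T1.r0=2 T1.r1=0

outcome vector order: (T0.r0,T0.r1,T1.r0,T1.r1)
TSO: 9 outcomes — {<0 0 0 0>; <0 0 0 1>; <0 0 2 1>; <0 1 0 0>; <0 1 0 1>; <0 1 2 1>; <1 1 0 0>; <1 1 0 1>; <1 1 2 1>}
claimed∖TSO = {<0 1 2 0>}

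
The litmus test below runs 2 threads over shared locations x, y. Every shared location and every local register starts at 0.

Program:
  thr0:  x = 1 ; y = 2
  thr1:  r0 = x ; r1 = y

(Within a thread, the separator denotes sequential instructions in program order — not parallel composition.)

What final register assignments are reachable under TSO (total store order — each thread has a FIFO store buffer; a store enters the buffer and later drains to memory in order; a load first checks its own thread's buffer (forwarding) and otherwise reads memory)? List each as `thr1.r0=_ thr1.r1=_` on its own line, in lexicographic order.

outcome vector order: (thr1.r0,thr1.r1)
|TSO outcomes| = 4

thr1.r0=0 thr1.r1=0
thr1.r0=0 thr1.r1=2
thr1.r0=1 thr1.r1=0
thr1.r0=1 thr1.r1=2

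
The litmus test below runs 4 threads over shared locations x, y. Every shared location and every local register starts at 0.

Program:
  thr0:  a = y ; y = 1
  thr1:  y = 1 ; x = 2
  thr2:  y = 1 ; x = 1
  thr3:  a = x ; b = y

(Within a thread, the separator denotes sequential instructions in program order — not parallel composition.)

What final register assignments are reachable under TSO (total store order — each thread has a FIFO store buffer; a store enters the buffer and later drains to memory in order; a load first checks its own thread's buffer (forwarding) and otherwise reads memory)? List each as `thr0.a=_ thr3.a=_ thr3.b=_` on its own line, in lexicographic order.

outcome vector order: (thr0.a,thr3.a,thr3.b)
|TSO outcomes| = 8

thr0.a=0 thr3.a=0 thr3.b=0
thr0.a=0 thr3.a=0 thr3.b=1
thr0.a=0 thr3.a=1 thr3.b=1
thr0.a=0 thr3.a=2 thr3.b=1
thr0.a=1 thr3.a=0 thr3.b=0
thr0.a=1 thr3.a=0 thr3.b=1
thr0.a=1 thr3.a=1 thr3.b=1
thr0.a=1 thr3.a=2 thr3.b=1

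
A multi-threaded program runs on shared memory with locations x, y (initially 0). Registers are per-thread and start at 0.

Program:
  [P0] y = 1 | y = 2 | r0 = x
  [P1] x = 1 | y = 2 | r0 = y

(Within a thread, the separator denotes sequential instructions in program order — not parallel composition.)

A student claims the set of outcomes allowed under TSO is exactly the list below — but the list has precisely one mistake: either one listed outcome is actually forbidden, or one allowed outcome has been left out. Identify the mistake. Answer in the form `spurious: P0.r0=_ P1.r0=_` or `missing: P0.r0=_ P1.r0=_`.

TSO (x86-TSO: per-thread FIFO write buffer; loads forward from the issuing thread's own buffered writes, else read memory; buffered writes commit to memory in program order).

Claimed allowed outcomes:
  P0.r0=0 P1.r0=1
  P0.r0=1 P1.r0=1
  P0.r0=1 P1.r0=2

outcome vector order: (P0.r0,P1.r0)
[TSO] allowed = {0/1, 0/2, 1/1, 1/2}
TSO∖claimed = {0/2}

missing: P0.r0=0 P1.r0=2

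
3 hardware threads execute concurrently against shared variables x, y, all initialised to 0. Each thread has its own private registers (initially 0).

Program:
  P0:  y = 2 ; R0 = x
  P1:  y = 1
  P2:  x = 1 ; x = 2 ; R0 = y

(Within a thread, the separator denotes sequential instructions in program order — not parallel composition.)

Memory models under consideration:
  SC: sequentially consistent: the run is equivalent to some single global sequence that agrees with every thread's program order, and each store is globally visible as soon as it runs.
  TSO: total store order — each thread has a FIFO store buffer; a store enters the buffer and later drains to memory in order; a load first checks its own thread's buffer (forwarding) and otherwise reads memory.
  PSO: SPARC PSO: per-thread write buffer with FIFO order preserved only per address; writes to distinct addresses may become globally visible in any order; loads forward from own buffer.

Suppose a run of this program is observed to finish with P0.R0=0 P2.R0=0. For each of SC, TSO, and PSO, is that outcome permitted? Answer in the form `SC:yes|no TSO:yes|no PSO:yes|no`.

SC:no TSO:yes PSO:yes

outcome vector order: (P0.R0,P2.R0)
SC (7): 01, 02, 11, 12, 20, 21, 22
TSO (9): 00, 01, 02, 10, 11, 12, 20, 21, 22
PSO (9): 00, 01, 02, 10, 11, 12, 20, 21, 22
target 00 ∈ {TSO,PSO}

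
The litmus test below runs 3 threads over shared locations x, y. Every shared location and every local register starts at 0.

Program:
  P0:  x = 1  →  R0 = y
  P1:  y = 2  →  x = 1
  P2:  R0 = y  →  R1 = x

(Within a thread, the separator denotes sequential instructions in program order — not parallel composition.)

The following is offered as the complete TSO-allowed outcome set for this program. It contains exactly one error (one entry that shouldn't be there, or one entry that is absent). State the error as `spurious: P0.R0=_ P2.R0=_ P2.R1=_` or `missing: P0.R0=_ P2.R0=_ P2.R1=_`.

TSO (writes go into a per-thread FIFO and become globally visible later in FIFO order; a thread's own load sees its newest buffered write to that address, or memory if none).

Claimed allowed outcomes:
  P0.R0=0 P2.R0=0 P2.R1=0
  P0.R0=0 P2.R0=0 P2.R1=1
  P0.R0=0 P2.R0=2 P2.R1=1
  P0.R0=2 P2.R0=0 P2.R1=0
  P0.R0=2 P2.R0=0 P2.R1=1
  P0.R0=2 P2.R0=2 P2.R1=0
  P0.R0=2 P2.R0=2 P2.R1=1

outcome vector order: (P0.R0,P2.R0,P2.R1)
under TSO → (0,0,0) (0,0,1) (0,2,0) (0,2,1) (2,0,0) (2,0,1) (2,2,0) (2,2,1)
TSO∖claimed = {(0,2,0)}

missing: P0.R0=0 P2.R0=2 P2.R1=0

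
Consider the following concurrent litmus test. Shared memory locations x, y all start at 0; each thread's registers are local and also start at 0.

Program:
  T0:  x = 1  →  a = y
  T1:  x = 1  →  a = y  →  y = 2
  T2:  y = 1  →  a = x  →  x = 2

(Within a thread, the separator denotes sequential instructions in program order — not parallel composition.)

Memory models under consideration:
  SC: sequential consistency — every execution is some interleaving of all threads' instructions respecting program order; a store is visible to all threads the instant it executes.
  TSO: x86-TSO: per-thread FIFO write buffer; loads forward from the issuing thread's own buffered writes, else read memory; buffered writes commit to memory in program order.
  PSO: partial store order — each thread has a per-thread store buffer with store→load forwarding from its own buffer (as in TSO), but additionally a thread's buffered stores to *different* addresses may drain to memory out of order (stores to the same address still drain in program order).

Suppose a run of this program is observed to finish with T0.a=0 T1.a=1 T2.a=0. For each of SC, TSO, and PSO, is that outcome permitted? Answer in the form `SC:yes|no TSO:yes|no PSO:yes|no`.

outcome vector order: (T0.a,T1.a,T2.a)
[SC] allowed = {(0,0,1), (0,1,1), (1,0,1), (1,1,0), (1,1,1), (2,0,1), (2,1,0), (2,1,1)}
[TSO] allowed = {(0,0,0), (0,0,1), (0,1,0), (0,1,1), (1,0,0), (1,0,1), (1,1,0), (1,1,1), (2,0,0), (2,0,1), (2,1,0), (2,1,1)}
[PSO] allowed = {(0,0,0), (0,0,1), (0,1,0), (0,1,1), (1,0,0), (1,0,1), (1,1,0), (1,1,1), (2,0,0), (2,0,1), (2,1,0), (2,1,1)}
target (0,1,0) ∈ {TSO,PSO}

SC:no TSO:yes PSO:yes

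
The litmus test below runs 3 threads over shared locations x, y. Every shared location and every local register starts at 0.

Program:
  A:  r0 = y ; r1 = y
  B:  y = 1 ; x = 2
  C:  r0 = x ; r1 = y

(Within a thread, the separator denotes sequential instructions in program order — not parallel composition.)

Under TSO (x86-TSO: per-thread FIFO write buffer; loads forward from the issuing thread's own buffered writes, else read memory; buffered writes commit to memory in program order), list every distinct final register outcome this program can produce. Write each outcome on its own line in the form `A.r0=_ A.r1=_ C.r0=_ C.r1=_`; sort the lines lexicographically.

outcome vector order: (A.r0,A.r1,C.r0,C.r1)
|TSO outcomes| = 9

A.r0=0 A.r1=0 C.r0=0 C.r1=0
A.r0=0 A.r1=0 C.r0=0 C.r1=1
A.r0=0 A.r1=0 C.r0=2 C.r1=1
A.r0=0 A.r1=1 C.r0=0 C.r1=0
A.r0=0 A.r1=1 C.r0=0 C.r1=1
A.r0=0 A.r1=1 C.r0=2 C.r1=1
A.r0=1 A.r1=1 C.r0=0 C.r1=0
A.r0=1 A.r1=1 C.r0=0 C.r1=1
A.r0=1 A.r1=1 C.r0=2 C.r1=1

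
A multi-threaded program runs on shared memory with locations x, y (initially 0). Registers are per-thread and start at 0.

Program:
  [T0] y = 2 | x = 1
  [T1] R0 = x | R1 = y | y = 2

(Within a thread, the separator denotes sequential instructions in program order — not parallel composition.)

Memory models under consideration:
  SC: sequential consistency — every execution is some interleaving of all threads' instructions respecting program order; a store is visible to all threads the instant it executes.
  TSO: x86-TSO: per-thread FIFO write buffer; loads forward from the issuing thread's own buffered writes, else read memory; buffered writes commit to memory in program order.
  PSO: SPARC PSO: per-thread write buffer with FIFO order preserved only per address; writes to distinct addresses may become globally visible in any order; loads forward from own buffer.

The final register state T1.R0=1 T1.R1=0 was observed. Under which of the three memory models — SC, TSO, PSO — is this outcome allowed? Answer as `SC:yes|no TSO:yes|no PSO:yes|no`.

outcome vector order: (T1.R0,T1.R1)
under SC → 0/0 0/2 1/2
under TSO → 0/0 0/2 1/2
under PSO → 0/0 0/2 1/0 1/2
target 1/0 ∈ {PSO}

SC:no TSO:no PSO:yes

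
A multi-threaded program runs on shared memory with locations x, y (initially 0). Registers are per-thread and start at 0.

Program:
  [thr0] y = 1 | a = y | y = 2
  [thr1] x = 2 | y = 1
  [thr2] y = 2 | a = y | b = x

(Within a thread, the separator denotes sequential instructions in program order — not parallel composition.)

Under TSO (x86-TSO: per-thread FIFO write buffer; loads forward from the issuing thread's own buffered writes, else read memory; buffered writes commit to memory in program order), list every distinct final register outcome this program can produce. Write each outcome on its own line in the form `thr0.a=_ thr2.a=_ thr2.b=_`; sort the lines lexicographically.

outcome vector order: (thr0.a,thr2.a,thr2.b)
|TSO outcomes| = 7

thr0.a=1 thr2.a=1 thr2.b=0
thr0.a=1 thr2.a=1 thr2.b=2
thr0.a=1 thr2.a=2 thr2.b=0
thr0.a=1 thr2.a=2 thr2.b=2
thr0.a=2 thr2.a=1 thr2.b=2
thr0.a=2 thr2.a=2 thr2.b=0
thr0.a=2 thr2.a=2 thr2.b=2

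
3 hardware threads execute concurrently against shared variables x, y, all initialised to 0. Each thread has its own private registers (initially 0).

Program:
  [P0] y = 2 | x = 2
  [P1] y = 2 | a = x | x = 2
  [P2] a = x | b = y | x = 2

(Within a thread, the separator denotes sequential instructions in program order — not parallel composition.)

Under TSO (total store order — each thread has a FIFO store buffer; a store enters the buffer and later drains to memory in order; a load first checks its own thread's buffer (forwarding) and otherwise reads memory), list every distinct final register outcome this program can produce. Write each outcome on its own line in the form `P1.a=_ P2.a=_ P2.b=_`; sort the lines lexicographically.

P1.a=0 P2.a=0 P2.b=0
P1.a=0 P2.a=0 P2.b=2
P1.a=0 P2.a=2 P2.b=2
P1.a=2 P2.a=0 P2.b=0
P1.a=2 P2.a=0 P2.b=2
P1.a=2 P2.a=2 P2.b=2

outcome vector order: (P1.a,P2.a,P2.b)
|TSO outcomes| = 6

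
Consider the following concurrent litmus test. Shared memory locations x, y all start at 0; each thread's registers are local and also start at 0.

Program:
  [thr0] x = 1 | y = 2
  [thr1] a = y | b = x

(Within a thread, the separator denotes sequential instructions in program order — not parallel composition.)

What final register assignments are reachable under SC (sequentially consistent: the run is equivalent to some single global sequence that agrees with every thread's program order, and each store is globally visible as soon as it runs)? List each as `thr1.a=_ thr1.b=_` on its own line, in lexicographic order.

outcome vector order: (thr1.a,thr1.b)
|SC outcomes| = 3

thr1.a=0 thr1.b=0
thr1.a=0 thr1.b=1
thr1.a=2 thr1.b=1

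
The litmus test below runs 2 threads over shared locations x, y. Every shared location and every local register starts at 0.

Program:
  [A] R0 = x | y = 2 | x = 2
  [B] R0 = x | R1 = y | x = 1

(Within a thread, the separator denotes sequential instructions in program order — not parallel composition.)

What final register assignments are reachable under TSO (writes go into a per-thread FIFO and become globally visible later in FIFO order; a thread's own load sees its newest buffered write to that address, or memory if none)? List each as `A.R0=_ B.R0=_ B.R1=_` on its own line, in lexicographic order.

A.R0=0 B.R0=0 B.R1=0
A.R0=0 B.R0=0 B.R1=2
A.R0=0 B.R0=2 B.R1=2
A.R0=1 B.R0=0 B.R1=0

outcome vector order: (A.R0,B.R0,B.R1)
|TSO outcomes| = 4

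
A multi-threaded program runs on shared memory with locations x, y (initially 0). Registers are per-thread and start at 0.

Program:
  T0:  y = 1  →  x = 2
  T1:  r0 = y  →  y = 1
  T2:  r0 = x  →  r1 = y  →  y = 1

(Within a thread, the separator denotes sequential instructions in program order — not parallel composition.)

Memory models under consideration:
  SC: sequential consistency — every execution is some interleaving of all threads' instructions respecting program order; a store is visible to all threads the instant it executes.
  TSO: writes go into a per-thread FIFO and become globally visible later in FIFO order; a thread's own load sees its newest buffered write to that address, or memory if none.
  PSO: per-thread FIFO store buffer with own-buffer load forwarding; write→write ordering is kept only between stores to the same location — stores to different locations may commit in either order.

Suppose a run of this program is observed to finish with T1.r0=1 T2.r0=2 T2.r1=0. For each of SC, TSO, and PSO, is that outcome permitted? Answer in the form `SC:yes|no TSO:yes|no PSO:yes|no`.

SC:no TSO:no PSO:yes

outcome vector order: (T1.r0,T2.r0,T2.r1)
SC: 6 outcomes — {0/0/0 0/0/1 0/2/1 1/0/0 1/0/1 1/2/1}
TSO: 6 outcomes — {0/0/0 0/0/1 0/2/1 1/0/0 1/0/1 1/2/1}
PSO: 8 outcomes — {0/0/0 0/0/1 0/2/0 0/2/1 1/0/0 1/0/1 1/2/0 1/2/1}
target 1/2/0 ∈ {PSO}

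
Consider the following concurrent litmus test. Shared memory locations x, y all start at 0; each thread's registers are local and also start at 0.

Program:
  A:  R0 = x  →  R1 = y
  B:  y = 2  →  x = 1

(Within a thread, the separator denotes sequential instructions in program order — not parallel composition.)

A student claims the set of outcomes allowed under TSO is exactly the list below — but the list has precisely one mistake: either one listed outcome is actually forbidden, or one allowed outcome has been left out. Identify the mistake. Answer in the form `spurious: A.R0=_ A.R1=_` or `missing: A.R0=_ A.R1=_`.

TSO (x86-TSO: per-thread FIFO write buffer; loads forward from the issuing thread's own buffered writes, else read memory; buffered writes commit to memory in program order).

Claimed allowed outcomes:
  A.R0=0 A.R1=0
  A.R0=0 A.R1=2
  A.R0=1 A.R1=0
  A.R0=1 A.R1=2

spurious: A.R0=1 A.R1=0

outcome vector order: (A.R0,A.R1)
[TSO] allowed = {(0,0), (0,2), (1,2)}
claimed∖TSO = {(1,0)}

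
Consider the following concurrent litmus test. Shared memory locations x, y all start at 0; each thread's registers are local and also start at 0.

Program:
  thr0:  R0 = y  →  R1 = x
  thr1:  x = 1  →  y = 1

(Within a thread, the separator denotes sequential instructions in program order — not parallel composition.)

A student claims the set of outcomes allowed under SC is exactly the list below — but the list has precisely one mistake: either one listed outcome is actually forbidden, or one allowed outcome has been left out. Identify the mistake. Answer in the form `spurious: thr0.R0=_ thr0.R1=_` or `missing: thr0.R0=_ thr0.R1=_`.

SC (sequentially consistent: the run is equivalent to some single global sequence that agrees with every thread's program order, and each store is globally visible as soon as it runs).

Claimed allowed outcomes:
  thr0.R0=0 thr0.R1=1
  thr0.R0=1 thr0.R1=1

missing: thr0.R0=0 thr0.R1=0

outcome vector order: (thr0.R0,thr0.R1)
[SC] allowed = {<0 0>; <0 1>; <1 1>}
SC∖claimed = {<0 0>}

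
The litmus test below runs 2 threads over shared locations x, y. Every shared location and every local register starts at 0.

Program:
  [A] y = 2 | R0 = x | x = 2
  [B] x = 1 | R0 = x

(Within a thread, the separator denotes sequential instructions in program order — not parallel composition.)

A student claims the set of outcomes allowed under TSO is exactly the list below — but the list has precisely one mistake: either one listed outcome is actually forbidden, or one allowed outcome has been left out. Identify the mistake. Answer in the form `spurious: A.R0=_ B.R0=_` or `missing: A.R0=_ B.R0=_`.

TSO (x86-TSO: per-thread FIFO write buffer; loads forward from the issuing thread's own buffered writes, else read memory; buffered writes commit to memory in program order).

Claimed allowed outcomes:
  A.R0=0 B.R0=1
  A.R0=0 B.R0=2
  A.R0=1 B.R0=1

missing: A.R0=1 B.R0=2

outcome vector order: (A.R0,B.R0)
under TSO → 0/1, 0/2, 1/1, 1/2
TSO∖claimed = {1/2}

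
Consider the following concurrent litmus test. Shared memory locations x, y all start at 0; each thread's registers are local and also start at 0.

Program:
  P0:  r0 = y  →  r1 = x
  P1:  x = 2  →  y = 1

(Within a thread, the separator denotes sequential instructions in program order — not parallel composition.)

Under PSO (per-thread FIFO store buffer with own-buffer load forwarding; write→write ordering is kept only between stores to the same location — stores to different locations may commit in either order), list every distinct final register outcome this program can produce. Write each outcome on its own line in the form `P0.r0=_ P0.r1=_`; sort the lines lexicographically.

outcome vector order: (P0.r0,P0.r1)
|PSO outcomes| = 4

P0.r0=0 P0.r1=0
P0.r0=0 P0.r1=2
P0.r0=1 P0.r1=0
P0.r0=1 P0.r1=2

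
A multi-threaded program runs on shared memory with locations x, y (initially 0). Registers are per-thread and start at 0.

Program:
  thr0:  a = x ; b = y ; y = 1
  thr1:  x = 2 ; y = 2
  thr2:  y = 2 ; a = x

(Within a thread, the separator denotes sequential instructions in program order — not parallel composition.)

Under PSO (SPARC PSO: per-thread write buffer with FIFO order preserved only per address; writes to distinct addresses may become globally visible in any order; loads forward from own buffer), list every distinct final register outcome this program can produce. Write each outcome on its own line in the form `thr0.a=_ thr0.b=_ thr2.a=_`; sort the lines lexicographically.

thr0.a=0 thr0.b=0 thr2.a=0
thr0.a=0 thr0.b=0 thr2.a=2
thr0.a=0 thr0.b=2 thr2.a=0
thr0.a=0 thr0.b=2 thr2.a=2
thr0.a=2 thr0.b=0 thr2.a=0
thr0.a=2 thr0.b=0 thr2.a=2
thr0.a=2 thr0.b=2 thr2.a=0
thr0.a=2 thr0.b=2 thr2.a=2

outcome vector order: (thr0.a,thr0.b,thr2.a)
|PSO outcomes| = 8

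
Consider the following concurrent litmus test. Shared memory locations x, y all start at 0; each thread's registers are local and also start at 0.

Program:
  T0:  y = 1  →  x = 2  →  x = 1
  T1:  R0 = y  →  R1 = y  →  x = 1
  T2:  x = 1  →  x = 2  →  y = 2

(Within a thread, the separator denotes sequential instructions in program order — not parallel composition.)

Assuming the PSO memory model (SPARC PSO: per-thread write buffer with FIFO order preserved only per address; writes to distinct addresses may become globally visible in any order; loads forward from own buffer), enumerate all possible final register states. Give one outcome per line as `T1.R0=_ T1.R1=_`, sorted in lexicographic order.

T1.R0=0 T1.R1=0
T1.R0=0 T1.R1=1
T1.R0=0 T1.R1=2
T1.R0=1 T1.R1=1
T1.R0=1 T1.R1=2
T1.R0=2 T1.R1=1
T1.R0=2 T1.R1=2

outcome vector order: (T1.R0,T1.R1)
|PSO outcomes| = 7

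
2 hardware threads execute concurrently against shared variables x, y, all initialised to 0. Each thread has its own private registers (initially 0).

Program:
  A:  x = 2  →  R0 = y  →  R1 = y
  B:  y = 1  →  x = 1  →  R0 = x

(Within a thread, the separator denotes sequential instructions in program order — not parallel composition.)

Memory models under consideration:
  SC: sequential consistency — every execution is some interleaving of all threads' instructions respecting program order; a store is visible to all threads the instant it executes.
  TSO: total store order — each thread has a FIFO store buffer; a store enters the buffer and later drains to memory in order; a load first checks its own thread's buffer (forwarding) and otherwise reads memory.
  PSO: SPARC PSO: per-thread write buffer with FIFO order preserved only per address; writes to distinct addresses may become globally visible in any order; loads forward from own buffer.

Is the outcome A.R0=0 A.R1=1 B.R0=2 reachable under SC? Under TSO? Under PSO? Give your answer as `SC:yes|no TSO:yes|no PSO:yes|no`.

outcome vector order: (A.R0,A.R1,B.R0)
SC: 4 outcomes — {<0 0 1>, <0 1 1>, <1 1 1>, <1 1 2>}
TSO: 6 outcomes — {<0 0 1>, <0 0 2>, <0 1 1>, <0 1 2>, <1 1 1>, <1 1 2>}
PSO: 6 outcomes — {<0 0 1>, <0 0 2>, <0 1 1>, <0 1 2>, <1 1 1>, <1 1 2>}
target <0 1 2> ∈ {TSO,PSO}

SC:no TSO:yes PSO:yes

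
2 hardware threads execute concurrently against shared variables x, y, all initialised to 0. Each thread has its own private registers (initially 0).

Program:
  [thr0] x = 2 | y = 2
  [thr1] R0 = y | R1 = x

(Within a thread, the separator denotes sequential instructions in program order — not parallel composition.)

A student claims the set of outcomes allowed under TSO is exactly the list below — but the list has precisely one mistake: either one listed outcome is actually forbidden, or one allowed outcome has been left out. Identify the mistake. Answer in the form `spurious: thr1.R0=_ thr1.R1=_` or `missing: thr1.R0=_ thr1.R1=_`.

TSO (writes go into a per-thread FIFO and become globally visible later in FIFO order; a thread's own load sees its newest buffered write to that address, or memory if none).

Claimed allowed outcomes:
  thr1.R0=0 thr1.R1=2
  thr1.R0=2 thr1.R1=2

outcome vector order: (thr1.R0,thr1.R1)
TSO: 3 outcomes — {00 02 22}
TSO∖claimed = {00}

missing: thr1.R0=0 thr1.R1=0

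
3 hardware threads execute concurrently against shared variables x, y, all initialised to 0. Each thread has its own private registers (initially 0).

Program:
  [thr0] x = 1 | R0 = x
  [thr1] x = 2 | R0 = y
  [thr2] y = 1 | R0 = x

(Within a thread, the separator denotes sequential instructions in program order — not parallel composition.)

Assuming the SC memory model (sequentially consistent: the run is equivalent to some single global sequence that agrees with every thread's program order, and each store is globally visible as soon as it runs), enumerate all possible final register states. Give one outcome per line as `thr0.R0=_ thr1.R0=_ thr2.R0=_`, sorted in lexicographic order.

thr0.R0=1 thr1.R0=0 thr2.R0=1
thr0.R0=1 thr1.R0=0 thr2.R0=2
thr0.R0=1 thr1.R0=1 thr2.R0=0
thr0.R0=1 thr1.R0=1 thr2.R0=1
thr0.R0=1 thr1.R0=1 thr2.R0=2
thr0.R0=2 thr1.R0=0 thr2.R0=2
thr0.R0=2 thr1.R0=1 thr2.R0=0
thr0.R0=2 thr1.R0=1 thr2.R0=1
thr0.R0=2 thr1.R0=1 thr2.R0=2

outcome vector order: (thr0.R0,thr1.R0,thr2.R0)
|SC outcomes| = 9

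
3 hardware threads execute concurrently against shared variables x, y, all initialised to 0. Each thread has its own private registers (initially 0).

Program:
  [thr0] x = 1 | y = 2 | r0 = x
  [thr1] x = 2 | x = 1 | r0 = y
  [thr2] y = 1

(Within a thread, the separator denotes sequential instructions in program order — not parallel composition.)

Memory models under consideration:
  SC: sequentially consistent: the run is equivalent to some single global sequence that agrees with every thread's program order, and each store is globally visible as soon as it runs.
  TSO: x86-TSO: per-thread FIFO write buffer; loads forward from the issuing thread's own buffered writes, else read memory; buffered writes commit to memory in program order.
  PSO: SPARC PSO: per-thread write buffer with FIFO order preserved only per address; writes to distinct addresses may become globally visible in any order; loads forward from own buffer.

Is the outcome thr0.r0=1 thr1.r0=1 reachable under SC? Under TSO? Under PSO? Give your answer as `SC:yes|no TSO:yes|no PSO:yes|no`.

outcome vector order: (thr0.r0,thr1.r0)
[SC] allowed = {(1,0) (1,1) (1,2) (2,1) (2,2)}
[TSO] allowed = {(1,0) (1,1) (1,2) (2,0) (2,1) (2,2)}
[PSO] allowed = {(1,0) (1,1) (1,2) (2,0) (2,1) (2,2)}
target (1,1) ∈ {SC,TSO,PSO}

SC:yes TSO:yes PSO:yes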